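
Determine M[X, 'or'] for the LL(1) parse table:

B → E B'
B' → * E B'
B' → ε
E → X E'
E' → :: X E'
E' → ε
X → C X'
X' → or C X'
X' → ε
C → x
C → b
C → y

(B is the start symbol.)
Empty (error entry)

To find M[X, 'or'], we find productions for X where 'or' is in the predict set (PREDICT(N → α) = (FIRST(α) \ {ε}) ∪ (FOLLOW(N) if α ⇒* ε)).

Relevant sets:
  FIRST(C) = { 'b', 'x', 'y' }

X → C X': PREDICT = { 'b', 'x', 'y' }

M[X, 'or'] is empty (no production applies)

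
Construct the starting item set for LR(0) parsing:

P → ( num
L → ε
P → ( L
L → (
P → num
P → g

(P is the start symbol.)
First, augment the grammar with P' → P
I₀ = CLOSURE({ [P' → . P] }):
  [P' → . P] has the dot before P: add [P → . ( num], [P → . ( L], [P → . num], [P → . g]
No further items can be added.

I₀ = { [P → . ( L], [P → . ( num], [P → . g], [P → . num], [P' → . P] }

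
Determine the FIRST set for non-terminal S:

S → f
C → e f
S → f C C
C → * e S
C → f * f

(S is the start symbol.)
From S → f:
  - f is a terminal: add 'f' and stop
From S → f C C:
  - f is a terminal: add 'f' and stop

Collecting: FIRST(S) = { 'f' }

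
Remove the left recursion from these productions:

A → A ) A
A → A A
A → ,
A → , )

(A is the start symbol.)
A is directly left-recursive. The standard transformation for
  A → A α₁ | ... | A α_m | β₁ | ... | β_n
is
  A  → β₁ A' | ... | β_n A'
  A' → α₁ A' | ... | α_m A' | ε

A → , becomes A → , A'
A → , ) becomes A → , ) A'
A → A ) A becomes A' → ) A A'
A → A A becomes A' → A A'
Add A' → ε

Resulting grammar:
A → , A'
A → , ) A'
A' → ) A A'
A' → A A'
A' → ε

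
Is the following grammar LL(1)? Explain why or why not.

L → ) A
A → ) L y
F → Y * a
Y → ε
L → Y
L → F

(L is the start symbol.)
Yes, the grammar is LL(1).

A grammar is LL(1) if for each non-terminal N with multiple productions, the predict sets of those productions are pairwise disjoint, where PREDICT(N → α) = (FIRST(α) \ {ε}) ∪ (FOLLOW(N) if α ⇒* ε).

Relevant sets:
  FIRST(Y) = { ε }
  FIRST(F) = { '*' }
  FOLLOW(L) = { $, 'y' }

For L:
  PREDICT(L → ')' A) = { ')' }
  PREDICT(L → Y) = { $, 'y' }
  PREDICT(L → F) = { '*' }
A, F, Y have a single production, so nothing to check there.

All predict sets are disjoint. The grammar IS LL(1).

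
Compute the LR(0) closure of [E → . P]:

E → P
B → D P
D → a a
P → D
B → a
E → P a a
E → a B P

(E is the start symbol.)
{ [D → . a a], [E → . P], [P → . D] }

To compute CLOSURE, for each item [A → α.Bβ] where B is a non-terminal, add [B → .γ] for all productions B → γ; repeat for the newly added items until nothing changes.

Start with: [E → . P]
  [E → . P] has the dot before P: add [P → . D]
  [P → . D] has the dot before D: add [D → . a a]
No further items can be added.

CLOSURE = { [D → . a a], [E → . P], [P → . D] }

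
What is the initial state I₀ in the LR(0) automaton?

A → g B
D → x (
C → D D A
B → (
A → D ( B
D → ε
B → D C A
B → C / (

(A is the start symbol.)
First, augment the grammar with A' → A
I₀ = CLOSURE({ [A' → . A] }):
  [A' → . A] has the dot before A: add [A → . g B], [A → . D ( B]
  [A → . D ( B] has the dot before D: add [D → . x (], [D → .]
No further items can be added.

I₀ = { [A → . D ( B], [A → . g B], [A' → . A], [D → . x (], [D → .] }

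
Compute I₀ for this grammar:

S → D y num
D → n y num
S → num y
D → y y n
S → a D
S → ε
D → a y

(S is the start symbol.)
{ [D → . a y], [D → . n y num], [D → . y y n], [S → . D y num], [S → . a D], [S → . num y], [S → .], [S' → . S] }

First, augment the grammar with S' → S
I₀ = CLOSURE({ [S' → . S] }):
  [S' → . S] has the dot before S: add [S → . D y num], [S → . num y], [S → . a D], [S → .]
  [S → . D y num] has the dot before D: add [D → . n y num], [D → . y y n], [D → . a y]
No further items can be added.

I₀ = { [D → . a y], [D → . n y num], [D → . y y n], [S → . D y num], [S → . a D], [S → . num y], [S → .], [S' → . S] }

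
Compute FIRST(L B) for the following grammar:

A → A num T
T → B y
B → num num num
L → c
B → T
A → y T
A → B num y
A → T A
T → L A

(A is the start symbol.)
{ 'c' }

FIRST sets of the non-terminals involved (from the grammar, by fixed-point iteration):
  FIRST(L) = { 'c' }

To compute FIRST(L B), process the symbols left to right:
Symbol L is a non-terminal. Add FIRST(L) \ {ε} = { 'c' }
L is not nullable (ε ∉ FIRST(L)), so stop here.
FIRST(L B) = { 'c' }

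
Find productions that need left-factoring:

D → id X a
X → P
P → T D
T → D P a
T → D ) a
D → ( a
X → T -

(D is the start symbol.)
Yes, T has productions with common prefix 'D'

Left-factoring is needed when two productions for the same non-terminal
share a common prefix on the right-hand side.

Productions for D:
  D → id X a
  D → ( a
Productions for X:
  X → P
  X → T -
Productions for T:
  T → D P a
  T → D ) a

Found common prefix 'D' in productions for T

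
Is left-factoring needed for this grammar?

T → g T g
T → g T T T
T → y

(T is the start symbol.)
Yes, T has productions with common prefix 'g T'

Left-factoring is needed when two productions for the same non-terminal
share a common prefix on the right-hand side.

Productions for T:
  T → g T g
  T → g T T T
  T → y

Found common prefix 'g T' in productions for T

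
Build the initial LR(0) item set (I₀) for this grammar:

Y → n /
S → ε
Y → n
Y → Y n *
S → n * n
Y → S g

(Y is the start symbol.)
{ [S → . n * n], [S → .], [Y → . S g], [Y → . Y n *], [Y → . n /], [Y → . n], [Y' → . Y] }

First, augment the grammar with Y' → Y
I₀ = CLOSURE({ [Y' → . Y] }):
  [Y' → . Y] has the dot before Y: add [Y → . n /], [Y → . n], [Y → . Y n *], [Y → . S g]
  [Y → . S g] has the dot before S: add [S → .], [S → . n * n]
No further items can be added.

I₀ = { [S → . n * n], [S → .], [Y → . S g], [Y → . Y n *], [Y → . n /], [Y → . n], [Y' → . Y] }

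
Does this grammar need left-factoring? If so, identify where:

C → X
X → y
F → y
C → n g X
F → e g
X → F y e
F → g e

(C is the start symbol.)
No, left-factoring is not needed

Left-factoring is needed when two productions for the same non-terminal
share a common prefix on the right-hand side.

Productions for C:
  C → X
  C → n g X
Productions for X:
  X → y
  X → F y e
Productions for F:
  F → y
  F → e g
  F → g e

No common prefixes found.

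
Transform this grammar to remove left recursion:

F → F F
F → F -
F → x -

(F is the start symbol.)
F → x - F'
F' → F F'
F' → - F'
F' → ε

F is directly left-recursive. The standard transformation for
  A → A α₁ | ... | A α_m | β₁ | ... | β_n
is
  A  → β₁ A' | ... | β_n A'
  A' → α₁ A' | ... | α_m A' | ε

F → x - becomes F → x - F'
F → F F becomes F' → F F'
F → F - becomes F' → - F'
Add F' → ε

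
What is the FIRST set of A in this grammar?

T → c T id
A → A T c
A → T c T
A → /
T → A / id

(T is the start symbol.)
FIRST sets of the other non-terminals involved (by the same procedure, iterated to a fixed point):
  FIRST(T) = { '/', 'c' }

From A → A T c:
  - A is the symbol being defined: contributes nothing new
    A is not nullable, so stop
From A → T c T:
  - T is a non-terminal: add FIRST(T) \ {ε} = { '/', 'c' }
    T is not nullable, so stop
From A → /:
  - '/' is a terminal: add '/' and stop

Collecting: FIRST(A) = { '/', 'c' }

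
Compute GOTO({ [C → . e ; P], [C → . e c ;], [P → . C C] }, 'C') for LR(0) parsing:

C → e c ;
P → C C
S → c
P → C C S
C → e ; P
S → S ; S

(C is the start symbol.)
GOTO(I, 'C') = CLOSURE({ [A → αX.β] : [A → α.Xβ] ∈ I, X = 'C' })

Items with dot before 'C', with the dot advanced:
  [P → . C C] → [P → C . C]
Closure of the advanced items:
  [P → C . C] has the dot before C: add [C → . e c ;], [C → . e ; P]

GOTO = { [C → . e ; P], [C → . e c ;], [P → C . C] }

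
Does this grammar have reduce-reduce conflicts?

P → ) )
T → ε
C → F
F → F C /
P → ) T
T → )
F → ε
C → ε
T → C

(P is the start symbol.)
A reduce-reduce conflict occurs when an LR(0) state has two complete items [A → α .] and [B → β .] — both call for a reduction, and with no lookahead the parser cannot choose between them.

Augment with P' → P and build the canonical LR(0) collection (I0 = CLOSURE({[P' → . P]}), then GOTO on every symbol after a dot until no new states appear). It has 9 states:
  I0: { [P → . ) )], [P → . ) T], [P' → . P] }  — shift
  I1: { [C → . F], [C → .], [F → . F C /], [F → .], [P → ) . )], [P → ) . T], [T → . )], [T → . C], [T → .] }  — shift, 3 reduces
  I2: { [P' → P .] }  — accept
  I3: { [P → ) ) .], [T → ) .] }  — 2 reduces
  I4: { [T → C .] }  — reduce
  I5: { [C → . F], [C → .], [C → F .], [F → . F C /], [F → .], [F → F . C /] }  — 3 reduces
  I6: { [P → ) T .] }  — reduce
  I7: { [F → F C . /] }  — shift
  I8: { [F → F C / .] }  — reduce

I1 contains complete items [C → .], [F → .], [T → .] — reduce-reduce conflict.
I3 contains complete items [P → ) ) .], [T → ) .] — reduce-reduce conflict.
I5 contains complete items [C → .], [C → F .], [F → .] — reduce-reduce conflict.

Answer: Yes — I1: [C → .] vs [F → .]; I3: [P → ) ) .] vs [T → ) .]; I5: [C → .] vs [C → F .]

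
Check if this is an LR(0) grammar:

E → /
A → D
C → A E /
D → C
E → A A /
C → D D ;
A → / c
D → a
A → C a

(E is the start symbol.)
No. Shift-reduce conflict between [E → / .] and [A → / . c]

Augment with E' → E and build the canonical LR(0) collection (I0 = CLOSURE({[E' → . E]}), then GOTO on every symbol after a dot until no new states appear). It has 17 states:
  I0: { [A → . / c], [A → . C a], [A → . D], [C → . A E /], [C → . D D ;], [D → . C], [D → . a], [E → . /], [E → . A A /], [E' → . E] }  — shift
  I1: { [A → / . c], [E → / .] }  — shift, reduce
  I2: { [A → . / c], [A → . C a], [A → . D], [C → . A E /], [C → . D D ;], [C → A . E /], [D → . C], [D → . a], [E → . /], [E → . A A /], [E → A . A /] }  — shift
  I3: { [A → C . a], [D → C .] }  — shift, reduce
  I4: { [A → . / c], [A → . C a], [A → . D], [A → D .], [C → . A E /], [C → . D D ;], [C → D . D ;], [D → . C], [D → . a] }  — shift, reduce
  I5: { [E' → E .] }  — accept
  I6: { [D → a .] }  — reduce
  I7: { [A → / . c] }  — shift
  I8: { [A → . / c], [A → . C a], [A → . D], [C → . A E /], [C → . D D ;], [C → A . E /], [D → . C], [D → . a], [E → . /], [E → . A A /] }  — shift
  I9: { [A → . / c], [A → . C a], [A → . D], [A → D .], [C → . A E /], [C → . D D ;], [C → D . D ;], [C → D D . ;], [D → . C], [D → . a] }  — shift, reduce
  I10: { [C → D D ; .] }  — reduce
  I11: { [C → A E . /] }  — shift
  I12: { [C → A E / .] }  — reduce
  I13: { [A → / c .] }  — reduce
  I14: { [A → C a .] }  — reduce
  I15: { [A → . / c], [A → . C a], [A → . D], [C → . A E /], [C → . D D ;], [C → A . E /], [D → . C], [D → . a], [E → . /], [E → . A A /], [E → A . A /], [E → A A . /] }  — shift
  I16: { [A → / . c], [E → / .], [E → A A / .] }  — shift, 2 reduces

Conflict in state I1:
  Shift-reduce conflict between [E → / .] and [A → / . c]
So the grammar is NOT LR(0).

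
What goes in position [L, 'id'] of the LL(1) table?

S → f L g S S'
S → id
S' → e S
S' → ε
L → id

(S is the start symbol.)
To find M[L, 'id'], we find productions for L where 'id' is in the predict set (PREDICT(N → α) = (FIRST(α) \ {ε}) ∪ (FOLLOW(N) if α ⇒* ε)).

L → id: PREDICT = { 'id' }
  'id' is in predict set, so this production goes in M[L, 'id']

M[L, 'id'] = L → id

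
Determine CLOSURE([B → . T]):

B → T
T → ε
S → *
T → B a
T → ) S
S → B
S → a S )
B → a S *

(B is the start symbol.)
{ [B → . T], [B → . a S *], [T → . ) S], [T → . B a], [T → .] }

To compute CLOSURE, for each item [A → α.Bβ] where B is a non-terminal, add [B → .γ] for all productions B → γ; repeat for the newly added items until nothing changes.

Start with: [B → . T]
  [B → . T] has the dot before T: add [T → .], [T → . B a], [T → . ) S]
  [T → . B a] has the dot before B: add [B → . a S *]
No further items can be added.

CLOSURE = { [B → . T], [B → . a S *], [T → . ) S], [T → . B a], [T → .] }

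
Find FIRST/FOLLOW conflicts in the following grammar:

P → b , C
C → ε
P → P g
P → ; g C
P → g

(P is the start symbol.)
No FIRST/FOLLOW conflicts.

Nullable non-terminals: C.
C has a nullable alternative but only one production, so nothing to check.

P has no nullable alternative, so no FIRST/FOLLOW check is needed there.

No FIRST/FOLLOW conflicts found.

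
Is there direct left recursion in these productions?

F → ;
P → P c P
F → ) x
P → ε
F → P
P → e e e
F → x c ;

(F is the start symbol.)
Direct left recursion occurs when N → N α for some non-terminal N (the right-hand side begins with the left-hand side itself).

F → ;: starts with ';'
P → P c P: LEFT RECURSIVE (starts with P)
F → ) x: starts with ')'
P → ε: starts with ε
F → P: starts with P
P → e e e: starts with e
F → x c ;: starts with x

The grammar has direct left recursion on: P.

Answer: Yes, P is left-recursive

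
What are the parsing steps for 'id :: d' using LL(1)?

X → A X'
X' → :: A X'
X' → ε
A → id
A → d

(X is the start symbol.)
Stack is shown with the top on the left.

Stack      Input      Action
----------------------------
X $        id :: d $  output X → A X'
A X' $     id :: d $  output A → id
id X' $    id :: d $  match 'id'
X' $       :: d $     output X' → :: A X'
:: A X' $  :: d $     match '::'
A X' $     d $        output A → d
d X' $     d $        match 'd'
X' $       $          output X' → ε
$          $          accept

The string is accepted.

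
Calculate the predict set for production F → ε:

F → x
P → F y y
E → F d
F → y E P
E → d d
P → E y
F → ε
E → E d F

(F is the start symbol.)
{ $, 'd', 'x', 'y' }

PREDICT(F → ε) = (FIRST(RHS) \ {ε}) ∪ (FOLLOW(F) if ε ∈ FIRST(RHS), i.e. RHS ⇒* ε)
The right-hand side is ε (FIRST(ε) = { ε }), so the predict set is FOLLOW(F) = { $, 'd', 'x', 'y' }
PREDICT(F → ε) = { $, 'd', 'x', 'y' }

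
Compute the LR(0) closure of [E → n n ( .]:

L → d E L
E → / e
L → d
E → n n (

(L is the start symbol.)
{ [E → n n ( .] }

Start with: [E → n n ( .]
The dot is at the end, so nothing is added.

CLOSURE = { [E → n n ( .] }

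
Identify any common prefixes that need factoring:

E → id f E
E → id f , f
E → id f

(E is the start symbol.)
Left-factoring is needed when two productions for the same non-terminal
share a common prefix on the right-hand side.

Productions for E:
  E → id f E
  E → id f , f
  E → id f

Found common prefix 'id f' in productions for E

Answer: Yes, E has productions with common prefix 'id f'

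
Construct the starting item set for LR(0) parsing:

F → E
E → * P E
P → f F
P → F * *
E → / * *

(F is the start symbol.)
First, augment the grammar with F' → F
I₀ = CLOSURE({ [F' → . F] }):
  [F' → . F] has the dot before F: add [F → . E]
  [F → . E] has the dot before E: add [E → . * P E], [E → . / * *]
No further items can be added.

I₀ = { [E → . * P E], [E → . / * *], [F → . E], [F' → . F] }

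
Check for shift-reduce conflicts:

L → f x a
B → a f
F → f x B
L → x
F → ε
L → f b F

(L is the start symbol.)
Yes — I4: [F → .] vs [F → . f x B]

Augment with L' → L and build the canonical LR(0) collection (I0 = CLOSURE({[L' → . L]}), then GOTO on every symbol after a dot until no new states appear). It has 13 states:
  I0: { [L → . f b F], [L → . f x a], [L → . x], [L' → . L] }  — shift
  I1: { [L' → L .] }  — accept
  I2: { [L → f . b F], [L → f . x a] }  — shift
  I3: { [L → x .] }  — reduce
  I4: { [F → . f x B], [F → .], [L → f b . F] }  — shift, reduce
  I5: { [L → f x . a] }  — shift
  I6: { [L → f x a .] }  — reduce
  I7: { [L → f b F .] }  — reduce
  I8: { [F → f . x B] }  — shift
  I9: { [B → . a f], [F → f x . B] }  — shift
  I10: { [F → f x B .] }  — reduce
  I11: { [B → a . f] }  — shift
  I12: { [B → a f .] }  — reduce

I4 contains reduce item [F → .] and shift item [F → . f x B] — shift-reduce conflict.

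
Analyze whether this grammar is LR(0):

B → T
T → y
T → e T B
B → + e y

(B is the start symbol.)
Yes, the grammar is LR(0)

A grammar is LR(0) if no state in the canonical LR(0) collection has:
  - both a shift item (dot before a terminal) and a complete item (shift-reduce conflict), or
  - two or more complete items (reduce-reduce conflict; the accept item [B' → B .] counts as a complete item here).

Augment with B' → B and build the canonical LR(0) collection (I0 = CLOSURE({[B' → . B]}), then GOTO on every symbol after a dot until no new states appear). It has 10 states:
  I0: { [B → . + e y], [B → . T], [B' → . B], [T → . e T B], [T → . y] }  — shift
  I1: { [B → + . e y] }  — shift
  I2: { [B' → B .] }  — accept
  I3: { [B → T .] }  — reduce
  I4: { [T → . e T B], [T → . y], [T → e . T B] }  — shift
  I5: { [T → y .] }  — reduce
  I6: { [B → . + e y], [B → . T], [T → . e T B], [T → . y], [T → e T . B] }  — shift
  I7: { [T → e T B .] }  — reduce
  I8: { [B → + e . y] }  — shift
  I9: { [B → + e y .] }  — reduce

Every state is either a pure shift/goto state or contains exactly one complete item and nothing to shift — no conflicts. The grammar is LR(0).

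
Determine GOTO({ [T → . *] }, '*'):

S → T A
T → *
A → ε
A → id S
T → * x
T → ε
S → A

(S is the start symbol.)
{ [T → * .] }

GOTO(I, '*') = CLOSURE({ [A → αX.β] : [A → α.Xβ] ∈ I, X = '*' })

Items with dot before '*', with the dot advanced:
  [T → . *] → [T → * .]
Closure adds nothing (no advanced item has the dot before a non-terminal).

GOTO = { [T → * .] }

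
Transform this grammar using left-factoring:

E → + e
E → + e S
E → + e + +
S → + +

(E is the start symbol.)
Left-factoring transforms A → αβ₁ | αβ₂ into A → αA' and A' → β₁ | β₂
(α is the longest common prefix among the alternatives). Repeat until
no nonterminal has two alternatives with a common prefix.

Round 1: E has alternatives sharing prefix '+ e'. Introduce E': E → + e E'
  Add: E' → ε
  Add: E' → S
  Add: E' → + +

No remaining common prefixes — done.

Resulting grammar:
E → + e E'
E' → ε
E' → S
E' → + +
S → + +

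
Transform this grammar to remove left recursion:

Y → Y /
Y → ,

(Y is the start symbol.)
Y → , Y'
Y' → / Y'
Y' → ε

Y is directly left-recursive. The standard transformation for
  A → A α₁ | ... | A α_m | β₁ | ... | β_n
is
  A  → β₁ A' | ... | β_n A'
  A' → α₁ A' | ... | α_m A' | ε

Y → , becomes Y → , Y'
Y → Y / becomes Y' → / Y'
Add Y' → ε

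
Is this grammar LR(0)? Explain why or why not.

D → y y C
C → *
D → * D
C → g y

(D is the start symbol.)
A grammar is LR(0) if no state in the canonical LR(0) collection has:
  - both a shift item (dot before a terminal) and a complete item (shift-reduce conflict), or
  - two or more complete items (reduce-reduce conflict; the accept item [D' → D .] counts as a complete item here).

Augment with D' → D and build the canonical LR(0) collection (I0 = CLOSURE({[D' → . D]}), then GOTO on every symbol after a dot until no new states appear). It has 10 states:
  I0: { [D → . * D], [D → . y y C], [D' → . D] }  — shift
  I1: { [D → * . D], [D → . * D], [D → . y y C] }  — shift
  I2: { [D' → D .] }  — accept
  I3: { [D → y . y C] }  — shift
  I4: { [C → . *], [C → . g y], [D → y y . C] }  — shift
  I5: { [C → * .] }  — reduce
  I6: { [D → y y C .] }  — reduce
  I7: { [C → g . y] }  — shift
  I8: { [C → g y .] }  — reduce
  I9: { [D → * D .] }  — reduce

Every state is either a pure shift/goto state or contains exactly one complete item and nothing to shift — no conflicts. The grammar is LR(0).

Answer: Yes, the grammar is LR(0)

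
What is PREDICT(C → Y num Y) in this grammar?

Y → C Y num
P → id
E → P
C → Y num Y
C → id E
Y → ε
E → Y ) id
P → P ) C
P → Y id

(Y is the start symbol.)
{ 'id', 'num' }

PREDICT(C → Y num Y) = (FIRST(RHS) \ {ε}) ∪ (FOLLOW(C) if ε ∈ FIRST(RHS), i.e. RHS ⇒* ε)
FIRST(Y) = { 'id', 'num', ε }
FIRST(Y num Y) = { 'id', 'num' }
ε ∉ FIRST(Y num Y), so FOLLOW(C) is not added.
PREDICT(C → Y num Y) = { 'id', 'num' }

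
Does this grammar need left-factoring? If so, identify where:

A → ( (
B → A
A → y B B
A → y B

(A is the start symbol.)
Left-factoring is needed when two productions for the same non-terminal
share a common prefix on the right-hand side.

Productions for A:
  A → ( (
  A → y B B
  A → y B

Found common prefix 'y B' in productions for A

Answer: Yes, A has productions with common prefix 'y B'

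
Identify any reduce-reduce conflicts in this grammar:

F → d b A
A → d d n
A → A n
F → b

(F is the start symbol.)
Augment with F' → F and build the canonical LR(0) collection (I0 = CLOSURE({[F' → . F]}), then GOTO on every symbol after a dot until no new states appear). It has 10 states:
  I0: { [F → . b], [F → . d b A], [F' → . F] }  — shift
  I1: { [F' → F .] }  — accept
  I2: { [F → b .] }  — reduce
  I3: { [F → d . b A] }  — shift
  I4: { [A → . A n], [A → . d d n], [F → d b . A] }  — shift
  I5: { [A → A . n], [F → d b A .] }  — shift, reduce
  I6: { [A → d . d n] }  — shift
  I7: { [A → d d . n] }  — shift
  I8: { [A → d d n .] }  — reduce
  I9: { [A → A n .] }  — reduce

No state contains more than one complete item.

Answer: No reduce-reduce conflicts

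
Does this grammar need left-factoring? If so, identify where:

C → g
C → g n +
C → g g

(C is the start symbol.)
Left-factoring is needed when two productions for the same non-terminal
share a common prefix on the right-hand side.

Productions for C:
  C → g
  C → g n +
  C → g g

Found common prefix 'g' in productions for C

Answer: Yes, C has productions with common prefix 'g'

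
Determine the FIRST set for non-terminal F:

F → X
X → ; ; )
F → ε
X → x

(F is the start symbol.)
To compute FIRST(F), examine every production with F on the left-hand side, reading each right-hand side left to right until a non-nullable symbol is reached.

FIRST sets of the other non-terminals involved (by the same procedure, iterated to a fixed point):
  FIRST(X) = { ';', 'x' }

From F → X:
  - X is a non-terminal: add FIRST(X) \ {ε} = { ';', 'x' }
    X is not nullable, so stop
From F → ε:
  - ε-production, so ε ∈ FIRST(F)

Collecting: FIRST(F) = { ';', 'x', ε }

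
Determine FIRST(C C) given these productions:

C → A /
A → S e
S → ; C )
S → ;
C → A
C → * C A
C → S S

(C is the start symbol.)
FIRST sets of the non-terminals involved (from the grammar, by fixed-point iteration):
  FIRST(C) = { '*', ';' }

To compute FIRST(C C), process the symbols left to right:
Symbol C is a non-terminal. Add FIRST(C) \ {ε} = { '*', ';' }
C is not nullable (ε ∉ FIRST(C)), so stop here.
FIRST(C C) = { '*', ';' }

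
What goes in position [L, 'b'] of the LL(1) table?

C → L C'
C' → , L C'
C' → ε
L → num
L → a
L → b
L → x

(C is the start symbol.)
To find M[L, 'b'], we find productions for L where 'b' is in the predict set (PREDICT(N → α) = (FIRST(α) \ {ε}) ∪ (FOLLOW(N) if α ⇒* ε)).

L → num: PREDICT = { 'num' }
L → a: PREDICT = { 'a' }
L → b: PREDICT = { 'b' }
  'b' is in predict set, so this production goes in M[L, 'b']
L → x: PREDICT = { 'x' }

M[L, 'b'] = L → b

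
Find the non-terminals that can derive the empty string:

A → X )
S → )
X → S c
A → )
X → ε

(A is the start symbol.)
A non-terminal is nullable if it can derive ε (the empty string): either it has an ε-production, or it has a production whose right-hand side consists entirely of nullable non-terminals.

ε-productions: X → ε
So X is immediately nullable.
No further non-terminal can be added: every production for the remaining non-terminals contains a terminal or a non-nullable non-terminal.
Nullable = { 'X' }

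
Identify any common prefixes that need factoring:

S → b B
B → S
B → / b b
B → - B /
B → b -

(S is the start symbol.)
No, left-factoring is not needed

Left-factoring is needed when two productions for the same non-terminal
share a common prefix on the right-hand side.

Productions for B:
  B → S
  B → / b b
  B → - B /
  B → b -

No common prefixes found.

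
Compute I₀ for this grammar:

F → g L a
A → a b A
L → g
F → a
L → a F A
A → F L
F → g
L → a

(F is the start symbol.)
{ [F → . a], [F → . g L a], [F → . g], [F' → . F] }

First, augment the grammar with F' → F
I₀ = CLOSURE({ [F' → . F] }):
  [F' → . F] has the dot before F: add [F → . g L a], [F → . a], [F → . g]
No further items can be added.

I₀ = { [F → . a], [F → . g L a], [F → . g], [F' → . F] }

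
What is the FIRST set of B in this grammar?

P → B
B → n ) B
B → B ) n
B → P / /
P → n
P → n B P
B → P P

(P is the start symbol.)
To compute FIRST(B), examine every production with B on the left-hand side, reading each right-hand side left to right until a non-nullable symbol is reached.

FIRST sets of the other non-terminals involved (by the same procedure, iterated to a fixed point):
  FIRST(P) = { 'n' }

From B → n ) B:
  - n is a terminal: add 'n' and stop
From B → B ) n:
  - B is the symbol being defined: contributes nothing new
    B is not nullable, so stop
From B → P / /:
  - P is a non-terminal: add FIRST(P) \ {ε} = { 'n' }
    P is not nullable, so stop
From B → P P:
  - P is a non-terminal: add FIRST(P) \ {ε} = { 'n' }
    P is not nullable, so stop

Collecting: FIRST(B) = { 'n' }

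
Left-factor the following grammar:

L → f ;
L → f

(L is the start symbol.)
L → f L'
L' → ;
L' → ε

Left-factoring transforms A → αβ₁ | αβ₂ into A → αA' and A' → β₁ | β₂
(α is the longest common prefix among the alternatives). Repeat until
no nonterminal has two alternatives with a common prefix.

Round 1: L has alternatives sharing prefix 'f'. Introduce L': L → f L'
  Add: L' → ;
  Add: L' → ε

No remaining common prefixes — done.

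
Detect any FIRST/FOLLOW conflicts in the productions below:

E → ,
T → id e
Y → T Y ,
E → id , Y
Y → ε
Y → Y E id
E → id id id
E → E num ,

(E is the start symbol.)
A FIRST/FOLLOW conflict occurs when a non-terminal N has a nullable alternative N → β (β ⇒* ε) and another alternative N → α with FIRST(α) ∩ FOLLOW(N) ≠ ∅: on such a lookahead the parser cannot decide between expanding α and letting N vanish via β.

Nullable non-terminals: Y.
FIRST sets used below: FIRST(T) = { 'id' }, FIRST(Y) = { ',', 'id', ε }, FIRST(E) = { ',', 'id' }

Y: nullable alternative(s) Y → ε; FOLLOW(Y) = { $, ',', 'id', 'num' }
  Y → T Y ,: FIRST \ {ε} = { 'id' } — overlaps FOLLOW(Y) on { 'id' }: CONFLICT
  Y → ε: FIRST \ {ε} = { } — this is the only nullable alternative, skip
  Y → Y E id: FIRST \ {ε} = { ',', 'id' } — overlaps FOLLOW(Y) on { ',', 'id' }: CONFLICT

E, T have no nullable alternative, so no FIRST/FOLLOW check is needed there.

So the grammar has 2 FIRST/FOLLOW conflicts (marked CONFLICT above).

Answer: Yes. Y → T Y ',' with FOLLOW(Y) on { 'id' }; Y → Y E id with FOLLOW(Y) on { ',', 'id' }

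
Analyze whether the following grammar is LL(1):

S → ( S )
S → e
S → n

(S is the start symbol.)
A grammar is LL(1) if for each non-terminal N with multiple productions, the predict sets of those productions are pairwise disjoint, where PREDICT(N → α) = (FIRST(α) \ {ε}) ∪ (FOLLOW(N) if α ⇒* ε).

For S:
  PREDICT(S → '(' S ')') = { '(' }
  PREDICT(S → e) = { 'e' }
  PREDICT(S → n) = { 'n' }

All predict sets are disjoint. The grammar IS LL(1).

Answer: Yes, the grammar is LL(1).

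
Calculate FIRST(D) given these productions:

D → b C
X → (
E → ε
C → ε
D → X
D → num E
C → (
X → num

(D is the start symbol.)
FIRST sets of the other non-terminals involved (by the same procedure, iterated to a fixed point):
  FIRST(X) = { '(', 'num' }

From D → b C:
  - b is a terminal: add 'b' and stop
From D → X:
  - X is a non-terminal: add FIRST(X) \ {ε} = { '(', 'num' }
    X is not nullable, so stop
From D → num E:
  - num is a terminal: add 'num' and stop

Collecting: FIRST(D) = { '(', 'b', 'num' }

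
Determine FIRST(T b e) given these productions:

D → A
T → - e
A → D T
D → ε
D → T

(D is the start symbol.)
FIRST sets of the non-terminals involved (from the grammar, by fixed-point iteration):
  FIRST(T) = { '-' }

To compute FIRST(T b e), process the symbols left to right:
Symbol T is a non-terminal. Add FIRST(T) \ {ε} = { '-' }
T is not nullable (ε ∉ FIRST(T)), so stop here.
FIRST(T b e) = { '-' }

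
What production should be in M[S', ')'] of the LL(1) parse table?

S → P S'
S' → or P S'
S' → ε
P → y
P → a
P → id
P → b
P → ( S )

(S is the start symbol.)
To find M[S', ')'], we find productions for S' where ')' is in the predict set (PREDICT(N → α) = (FIRST(α) \ {ε}) ∪ (FOLLOW(N) if α ⇒* ε)).

Relevant sets:
  FOLLOW(S') = { $, ')' }

S' → or P S': PREDICT = { 'or' }
S' → ε: PREDICT = { $, ')' }
  ')' is in predict set, so this production goes in M[S', ')']

M[S', ')'] = S' → ε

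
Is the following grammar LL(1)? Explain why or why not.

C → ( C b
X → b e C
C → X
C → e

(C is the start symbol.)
A grammar is LL(1) if for each non-terminal N with multiple productions, the predict sets of those productions are pairwise disjoint, where PREDICT(N → α) = (FIRST(α) \ {ε}) ∪ (FOLLOW(N) if α ⇒* ε).

Relevant sets:
  FIRST(X) = { 'b' }

For C:
  PREDICT(C → '(' C b) = { '(' }
  PREDICT(C → X) = { 'b' }
  PREDICT(C → e) = { 'e' }
X has a single production, so nothing to check there.

All predict sets are disjoint. The grammar IS LL(1).

Answer: Yes, the grammar is LL(1).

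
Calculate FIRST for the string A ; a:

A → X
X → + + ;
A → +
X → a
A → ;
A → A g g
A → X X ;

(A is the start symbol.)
{ '+', ';', 'a' }

FIRST sets of the non-terminals involved (from the grammar, by fixed-point iteration):
  FIRST(A) = { '+', ';', 'a' }

To compute FIRST(A ; a), process the symbols left to right:
Symbol A is a non-terminal. Add FIRST(A) \ {ε} = { '+', ';', 'a' }
A is not nullable (ε ∉ FIRST(A)), so stop here.
FIRST(A ; a) = { '+', ';', 'a' }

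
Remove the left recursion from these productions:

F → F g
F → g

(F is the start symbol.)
F is directly left-recursive. The standard transformation for
  A → A α₁ | ... | A α_m | β₁ | ... | β_n
is
  A  → β₁ A' | ... | β_n A'
  A' → α₁ A' | ... | α_m A' | ε

F → g becomes F → g F'
F → F g becomes F' → g F'
Add F' → ε

Resulting grammar:
F → g F'
F' → g F'
F' → ε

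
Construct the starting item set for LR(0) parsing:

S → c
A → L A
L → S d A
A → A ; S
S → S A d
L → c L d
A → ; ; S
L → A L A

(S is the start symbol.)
{ [S → . S A d], [S → . c], [S' → . S] }

First, augment the grammar with S' → S
I₀ = CLOSURE({ [S' → . S] }):
  [S' → . S] has the dot before S: add [S → . c], [S → . S A d]
No further items can be added.

I₀ = { [S → . S A d], [S → . c], [S' → . S] }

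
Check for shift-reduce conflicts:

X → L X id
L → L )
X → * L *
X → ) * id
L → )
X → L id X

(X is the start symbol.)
Yes — I1: [L → ) .] vs [X → ) . * id]; I5: [L → ) .] vs [X → ) . * id]

A shift-reduce conflict occurs when an LR(0) state has both:
  - a complete (reduce) item [A → α .] (dot at the end), and
  - a shift item [B → β . c γ] (dot before a terminal).

Augment with X' → X and build the canonical LR(0) collection (I0 = CLOSURE({[X' → . X]}), then GOTO on every symbol after a dot until no new states appear). It has 16 states:
  I0: { [L → . )], [L → . L )], [X → . ) * id], [X → . * L *], [X → . L X id], [X → . L id X], [X' → . X] }  — shift
  I1: { [L → ) .], [X → ) . * id] }  — shift, reduce
  I2: { [L → . )], [L → . L )], [X → * . L *] }  — shift
  I3: { [L → . )], [L → . L )], [L → L . )], [X → . ) * id], [X → . * L *], [X → . L X id], [X → . L id X], [X → L . X id], [X → L . id X] }  — shift
  I4: { [X' → X .] }  — accept
  I5: { [L → ) .], [L → L ) .], [X → ) . * id] }  — shift, 2 reduces
  I6: { [X → L X . id] }  — shift
  I7: { [L → . )], [L → . L )], [X → . ) * id], [X → . * L *], [X → . L X id], [X → . L id X], [X → L id . X] }  — shift
  I8: { [X → L id X .] }  — reduce
  I9: { [X → L X id .] }  — reduce
  I10: { [X → ) * . id] }  — shift
  I11: { [X → ) * id .] }  — reduce
  I12: { [L → ) .] }  — reduce
  I13: { [L → L . )], [X → * L . *] }  — shift
  I14: { [L → L ) .] }  — reduce
  I15: { [X → * L * .] }  — reduce

I1 contains reduce item [L → ) .] and shift item [X → ) . * id] — shift-reduce conflict.
I5 contains reduce items [L → ) .], [L → L ) .] and shift item [X → ) . * id] — shift-reduce conflict.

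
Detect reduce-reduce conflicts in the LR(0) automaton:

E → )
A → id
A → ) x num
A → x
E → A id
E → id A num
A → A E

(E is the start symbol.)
Augment with E' → E and build the canonical LR(0) collection (I0 = CLOSURE({[E' → . E]}), then GOTO on every symbol after a dot until no new states appear). It has 14 states:
  I0: { [A → . ) x num], [A → . A E], [A → . id], [A → . x], [E → . )], [E → . A id], [E → . id A num], [E' → . E] }  — shift
  I1: { [A → ) . x num], [E → ) .] }  — shift, reduce
  I2: { [A → . ) x num], [A → . A E], [A → . id], [A → . x], [A → A . E], [E → . )], [E → . A id], [E → . id A num], [E → A . id] }  — shift
  I3: { [E' → E .] }  — accept
  I4: { [A → . ) x num], [A → . A E], [A → . id], [A → . x], [A → id .], [E → id . A num] }  — shift, reduce
  I5: { [A → x .] }  — reduce
  I6: { [A → ) . x num] }  — shift
  I7: { [A → . ) x num], [A → . A E], [A → . id], [A → . x], [A → A . E], [E → . )], [E → . A id], [E → . id A num], [E → id A . num] }  — shift
  I8: { [A → id .] }  — reduce
  I9: { [A → A E .] }  — reduce
  I10: { [E → id A num .] }  — reduce
  I11: { [A → ) x . num] }  — shift
  I12: { [A → ) x num .] }  — reduce
  I13: { [A → . ) x num], [A → . A E], [A → . id], [A → . x], [A → id .], [E → A id .], [E → id . A num] }  — shift, 2 reduces

I13 contains complete items [A → id .], [E → A id .] — reduce-reduce conflict.

Answer: Yes — I13: [A → id .] vs [E → A id .]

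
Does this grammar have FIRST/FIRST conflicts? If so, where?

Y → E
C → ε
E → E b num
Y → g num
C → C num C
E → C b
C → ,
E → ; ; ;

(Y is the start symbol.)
FIRST sets of the non-terminals at (or reachable through a nullable prefix from) the front of some alternative:
  FIRST(E) = { ',', ';', 'b', 'num' }
  FIRST(C) = { ',', 'num', ε }

Productions for Y:
  Y → E: FIRST = { ',', ';', 'b', 'num' }
  Y → g num: FIRST = { 'g' }
Productions for C:
  C → ε: FIRST = { ε }
  C → C num C: FIRST = { ',', 'num' }
  C → ,: FIRST = { ',' }
Productions for E:
  E → E b num: FIRST = { ',', ';', 'b', 'num' }
  E → C b: FIRST = { ',', 'b', 'num' }
  E → ; ; ;: FIRST = { ';' }

Conflict for C: C → C num C and C → ,
  Overlap: { ',' }
Conflict for E: E → E b num and E → C b
  Overlap: { ',', 'b', 'num' }
Conflict for E: E → E b num and E → ; ; ;
  Overlap: { ';' }

Answer: Yes. C → C num C / C → ',' on { ',' }; E → E b num / E → C b on { ',', 'b', 'num' }; E → E b num / E → ';' ';' ';' on { ';' }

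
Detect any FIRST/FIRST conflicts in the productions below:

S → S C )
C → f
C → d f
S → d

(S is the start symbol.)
Yes. S → S C ')' / S → d on { 'd' }

FIRST sets of the non-terminals at (or reachable through a nullable prefix from) the front of some alternative:
  FIRST(S) = { 'd' }

Productions for S:
  S → S C ): FIRST = { 'd' }
  S → d: FIRST = { 'd' }
Productions for C:
  C → f: FIRST = { 'f' }
  C → d f: FIRST = { 'd' }

Conflict for S: S → S C ) and S → d
  Overlap: { 'd' }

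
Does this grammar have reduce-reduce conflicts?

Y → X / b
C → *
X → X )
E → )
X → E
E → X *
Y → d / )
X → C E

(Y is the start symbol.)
Yes — I14: [X → C E .] vs [X → E .]

A reduce-reduce conflict occurs when an LR(0) state has two complete items [A → α .] and [B → β .] — both call for a reduction, and with no lookahead the parser cannot choose between them.

Augment with Y' → Y and build the canonical LR(0) collection (I0 = CLOSURE({[Y' → . Y]}), then GOTO on every symbol after a dot until no new states appear). It has 16 states:
  I0: { [C → . *], [E → . )], [E → . X *], [X → . C E], [X → . E], [X → . X )], [Y → . X / b], [Y → . d / )], [Y' → . Y] }  — shift
  I1: { [E → ) .] }  — reduce
  I2: { [C → * .] }  — reduce
  I3: { [C → . *], [E → . )], [E → . X *], [X → . C E], [X → . E], [X → . X )], [X → C . E] }  — shift
  I4: { [X → E .] }  — reduce
  I5: { [E → X . *], [X → X . )], [Y → X . / b] }  — shift
  I6: { [Y' → Y .] }  — accept
  I7: { [Y → d . / )] }  — shift
  I8: { [Y → d / . )] }  — shift
  I9: { [Y → d / ) .] }  — reduce
  I10: { [X → X ) .] }  — reduce
  I11: { [E → X * .] }  — reduce
  I12: { [Y → X / . b] }  — shift
  I13: { [Y → X / b .] }  — reduce
  I14: { [X → C E .], [X → E .] }  — 2 reduces
  I15: { [E → X . *], [X → X . )] }  — shift

I14 contains complete items [X → C E .], [X → E .] — reduce-reduce conflict.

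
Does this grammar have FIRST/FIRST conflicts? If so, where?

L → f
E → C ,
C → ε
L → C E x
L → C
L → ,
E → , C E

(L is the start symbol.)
Yes. L → C E x / L → ',' on { ',' }; E → C ',' / E → ',' C E on { ',' }

FIRST sets of the non-terminals at (or reachable through a nullable prefix from) the front of some alternative:
  FIRST(C) = { ε }
  FIRST(E) = { ',' }

Productions for L:
  L → f: FIRST = { 'f' }
  L → C E x: FIRST = { ',' }
  L → C: FIRST = { ε }
  L → ,: FIRST = { ',' }
Productions for E:
  E → C ,: FIRST = { ',' }
  E → , C E: FIRST = { ',' }
C has only one production, so no FIRST/FIRST conflict is possible there.

Conflict for L: L → C E x and L → ,
  Overlap: { ',' }
Conflict for E: E → C , and E → , C E
  Overlap: { ',' }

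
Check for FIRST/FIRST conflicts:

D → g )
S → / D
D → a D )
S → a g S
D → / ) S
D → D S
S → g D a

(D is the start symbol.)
Yes. D → g ')' / D → D S on { 'g' }; D → a D ')' / D → D S on { 'a' }; D → '/' ')' S / D → D S on { '/' }

A FIRST/FIRST conflict occurs when two productions N → α and N → β for the same non-terminal have FIRST(α) ∩ FIRST(β) ≠ ∅ (with ε ∈ FIRST of a nullable right-hand side, so two nullable alternatives also conflict).

FIRST sets of the non-terminals at (or reachable through a nullable prefix from) the front of some alternative:
  FIRST(D) = { '/', 'a', 'g' }

Productions for D:
  D → g ): FIRST = { 'g' }
  D → a D ): FIRST = { 'a' }
  D → / ) S: FIRST = { '/' }
  D → D S: FIRST = { '/', 'a', 'g' }
Productions for S:
  S → / D: FIRST = { '/' }
  S → a g S: FIRST = { 'a' }
  S → g D a: FIRST = { 'g' }

Conflict for D: D → g ) and D → D S
  Overlap: { 'g' }
Conflict for D: D → a D ) and D → D S
  Overlap: { 'a' }
Conflict for D: D → / ) S and D → D S
  Overlap: { '/' }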